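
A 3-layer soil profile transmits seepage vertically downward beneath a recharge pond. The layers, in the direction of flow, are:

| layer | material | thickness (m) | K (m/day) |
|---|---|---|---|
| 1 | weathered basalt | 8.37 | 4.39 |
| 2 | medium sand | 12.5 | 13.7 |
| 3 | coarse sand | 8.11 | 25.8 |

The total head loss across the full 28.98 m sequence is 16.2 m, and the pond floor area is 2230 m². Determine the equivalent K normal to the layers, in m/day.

Flow is perpendicular to layering, so the layers act in series and the equivalent K is the thickness-weighted harmonic mean.
Total thickness L = 8.37 + 12.5 + 8.11 = 28.98 m.
Σ(b_i/K_i) = 8.37/4.39 + 12.5/13.7 + 8.11/25.8 = 3.133 d.
K_eq = L / Σ(b_i/K_i) = 28.98 / 3.133 = 9.249 m/day.

9.25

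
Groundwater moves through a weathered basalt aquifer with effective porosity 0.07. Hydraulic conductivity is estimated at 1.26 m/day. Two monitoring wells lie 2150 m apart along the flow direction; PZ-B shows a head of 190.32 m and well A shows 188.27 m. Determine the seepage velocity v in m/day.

0.0172

Hydraulic gradient i = (190.32 − 188.27) / 2150 = 2.05 / 2150 = 0.0009535.
Darcy flux q = K · i = 1.260 × 0.0009535 = 0.001201 m/day.
Seepage velocity v = q / n_e = 0.001201 / 0.07 = 0.01716 m/day.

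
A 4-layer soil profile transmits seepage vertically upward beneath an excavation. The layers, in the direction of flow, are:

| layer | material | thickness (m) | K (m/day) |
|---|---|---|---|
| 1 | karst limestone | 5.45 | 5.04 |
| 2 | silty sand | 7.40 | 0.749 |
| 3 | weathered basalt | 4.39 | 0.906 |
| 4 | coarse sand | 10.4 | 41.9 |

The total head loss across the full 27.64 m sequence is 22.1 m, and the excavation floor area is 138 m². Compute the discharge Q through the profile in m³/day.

Flow is perpendicular to layering, so the layers act in series and the equivalent K is the thickness-weighted harmonic mean.
Total thickness L = 5.45 + 7.40 + 4.39 + 10.4 = 27.64 m.
Σ(b_i/K_i) = 5.45/5.04 + 7.40/0.749 + 4.39/0.906 + 10.4/41.9 = 16.05 d.
K_eq = L / Σ(b_i/K_i) = 27.64 / 16.05 = 1.722 m/day.
Q = K_eq · A · (Δh/L) = 1.722 × 138 × (22.1/27.64) = 190.0 m³/day.

190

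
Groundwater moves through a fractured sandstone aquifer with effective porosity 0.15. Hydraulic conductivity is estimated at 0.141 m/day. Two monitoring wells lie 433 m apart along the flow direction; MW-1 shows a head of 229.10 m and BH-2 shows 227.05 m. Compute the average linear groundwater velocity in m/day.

0.00445

Hydraulic gradient i = (229.10 − 227.05) / 433 = 2.05 / 433 = 0.004734.
Darcy flux q = K · i = 0.1410 × 0.004734 = 0.0006676 m/day.
Seepage velocity v = q / n_e = 0.0006676 / 0.15 = 0.004450 m/day.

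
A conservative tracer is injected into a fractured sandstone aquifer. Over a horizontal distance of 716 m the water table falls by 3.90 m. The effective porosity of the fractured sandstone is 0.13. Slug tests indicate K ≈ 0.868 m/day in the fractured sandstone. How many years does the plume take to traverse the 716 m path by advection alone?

Hydraulic gradient i = Δh / L = 3.90 / 716 = 0.005447.
Darcy flux q = K · i = 0.8680 × 0.005447 = 0.004728 m/day.
Seepage velocity v = q / n_e = 0.004728 / 0.13 = 0.03637 m/day.
Travel time t = L / v = 716 / 0.03637 = 19687 days = 53.90 years.

53.9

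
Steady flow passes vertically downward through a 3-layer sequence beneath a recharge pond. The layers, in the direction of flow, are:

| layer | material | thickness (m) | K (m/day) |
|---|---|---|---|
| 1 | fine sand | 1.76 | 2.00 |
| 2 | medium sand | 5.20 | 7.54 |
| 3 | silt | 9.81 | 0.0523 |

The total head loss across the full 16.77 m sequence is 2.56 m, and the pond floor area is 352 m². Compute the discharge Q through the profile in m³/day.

Flow is perpendicular to layering, so the layers act in series and the equivalent K is the thickness-weighted harmonic mean.
Total thickness L = 1.76 + 5.20 + 9.81 = 16.77 m.
Σ(b_i/K_i) = 1.76/2.00 + 5.20/7.54 + 9.81/0.0523 = 189.1 d.
K_eq = L / Σ(b_i/K_i) = 16.77 / 189.1 = 0.08866 m/day.
Q = K_eq · A · (Δh/L) = 0.08866 × 352 × (2.56/16.77) = 4.764 m³/day.

4.76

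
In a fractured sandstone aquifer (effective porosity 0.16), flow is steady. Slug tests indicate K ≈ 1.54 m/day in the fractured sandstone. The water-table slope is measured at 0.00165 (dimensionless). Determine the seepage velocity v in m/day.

Hydraulic gradient i = 0.00165.
Darcy flux q = K · i = 1.540 × 0.001650 = 0.002541 m/day.
Seepage velocity v = q / n_e = 0.002541 / 0.16 = 0.01588 m/day.

0.0159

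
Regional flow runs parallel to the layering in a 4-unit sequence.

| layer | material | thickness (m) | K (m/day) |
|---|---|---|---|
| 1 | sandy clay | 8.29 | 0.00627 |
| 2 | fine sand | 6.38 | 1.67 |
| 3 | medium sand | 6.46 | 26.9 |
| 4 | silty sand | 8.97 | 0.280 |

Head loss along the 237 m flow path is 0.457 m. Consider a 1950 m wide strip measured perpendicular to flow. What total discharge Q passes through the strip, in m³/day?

703

Flow is parallel to layering, so each bed carries its own Darcy discharge and the transmissivities add.
Σ(K_i·b_i) = 0.00627×8.29 + 1.67×6.38 + 26.9×6.46 + 0.280×8.97 = 187.0 m²/day.
Hydraulic gradient i = Δh / L = 0.457 / 237 = 0.001928.
Q = Σ(K_i·b_i) · W · i = 187.0 × 1950 × 0.001928 = 703.1 m³/day.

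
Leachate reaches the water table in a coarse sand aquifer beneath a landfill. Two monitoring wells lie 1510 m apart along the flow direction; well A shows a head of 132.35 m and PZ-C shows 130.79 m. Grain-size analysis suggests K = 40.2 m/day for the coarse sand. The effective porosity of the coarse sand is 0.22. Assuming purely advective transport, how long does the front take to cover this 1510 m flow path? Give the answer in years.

Hydraulic gradient i = (132.35 − 130.79) / 1510 = 1.56 / 1510 = 0.001033.
Darcy flux q = K · i = 40.20 × 0.001033 = 0.04153 m/day.
Seepage velocity v = q / n_e = 0.04153 / 0.22 = 0.1888 m/day.
Travel time t = L / v = 1510 / 0.1888 = 7999 days = 21.90 years.

21.9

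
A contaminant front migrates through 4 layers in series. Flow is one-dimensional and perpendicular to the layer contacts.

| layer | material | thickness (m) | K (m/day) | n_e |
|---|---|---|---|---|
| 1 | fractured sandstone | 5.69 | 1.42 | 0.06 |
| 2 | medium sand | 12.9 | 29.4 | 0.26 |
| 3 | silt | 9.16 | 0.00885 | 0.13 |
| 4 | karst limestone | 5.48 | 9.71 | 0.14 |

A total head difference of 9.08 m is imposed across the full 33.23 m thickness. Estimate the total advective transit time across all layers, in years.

1.77

With flow normal to the layers, continuity requires the same specific discharge q through every layer.
Σ(b_i/K_i) = 5.69/1.42 + 12.9/29.4 + 9.16/0.00885 + 5.48/9.71 = 1040 d.
q = Δh / Σ(b_i/K_i) = 9.08 / 1040 = 0.008730 m/day.
In each layer the seepage velocity is v_i = q/n_i, so the layer transit time is t_i = b_i·n_i / q:
  layer 1 (fractured sandstone): t_1 = 5.69 × 0.06 / 0.008730 = 39.10 d
  layer 2 (medium sand): t_2 = 12.9 × 0.26 / 0.008730 = 384.2 d
  layer 3 (silt): t_3 = 9.16 × 0.13 / 0.008730 = 136.4 d
  layer 4 (karst limestone): t_4 = 5.48 × 0.14 / 0.008730 = 87.88 d
Total t = Σ t_i = 647.5 days = 1.773 years.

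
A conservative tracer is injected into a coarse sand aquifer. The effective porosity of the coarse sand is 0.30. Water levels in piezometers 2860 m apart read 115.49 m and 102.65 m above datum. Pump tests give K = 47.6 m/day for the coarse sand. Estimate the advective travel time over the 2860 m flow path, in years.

11.0

Hydraulic gradient i = (115.49 − 102.65) / 2860 = 12.84 / 2860 = 0.004490.
Darcy flux q = K · i = 47.60 × 0.004490 = 0.2137 m/day.
Seepage velocity v = q / n_e = 0.2137 / 0.30 = 0.7123 m/day.
Travel time t = L / v = 2860 / 0.7123 = 4015 days = 10.99 years.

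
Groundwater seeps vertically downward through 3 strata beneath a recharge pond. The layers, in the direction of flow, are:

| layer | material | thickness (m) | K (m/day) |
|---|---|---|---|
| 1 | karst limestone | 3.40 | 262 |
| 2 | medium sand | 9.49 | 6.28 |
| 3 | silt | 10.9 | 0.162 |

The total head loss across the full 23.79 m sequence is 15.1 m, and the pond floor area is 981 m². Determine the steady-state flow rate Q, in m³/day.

215

Flow is perpendicular to layering, so the layers act in series and the equivalent K is the thickness-weighted harmonic mean.
Total thickness L = 3.40 + 9.49 + 10.9 = 23.79 m.
Σ(b_i/K_i) = 3.40/262 + 9.49/6.28 + 10.9/0.162 = 68.81 d.
K_eq = L / Σ(b_i/K_i) = 23.79 / 68.81 = 0.3457 m/day.
Q = K_eq · A · (Δh/L) = 0.3457 × 981 × (15.1/23.79) = 215.3 m³/day.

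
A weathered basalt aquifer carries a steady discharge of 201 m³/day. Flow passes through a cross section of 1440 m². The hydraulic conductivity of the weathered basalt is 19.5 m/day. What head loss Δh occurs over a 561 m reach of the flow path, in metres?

From Q = K·A·i, i = Q / (K·A) = 201 / (19.50 × 1440) = 0.007158.
Head loss Δh = i · L = 0.007158 × 561 = 4.016 m.

4.02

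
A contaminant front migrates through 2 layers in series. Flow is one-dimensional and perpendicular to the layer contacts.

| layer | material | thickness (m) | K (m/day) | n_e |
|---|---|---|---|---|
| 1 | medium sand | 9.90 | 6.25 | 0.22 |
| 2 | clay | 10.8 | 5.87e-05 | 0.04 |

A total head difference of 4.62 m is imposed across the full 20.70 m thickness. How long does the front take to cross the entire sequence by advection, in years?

285

With flow normal to the layers, continuity requires the same specific discharge q through every layer.
Σ(b_i/K_i) = 9.90/6.25 + 10.8/5.87e-05 = 1.840e+05 d.
q = Δh / Σ(b_i/K_i) = 4.62 / 1.840e+05 = 2.511e-05 m/day.
In each layer the seepage velocity is v_i = q/n_i, so the layer transit time is t_i = b_i·n_i / q:
  layer 1 (medium sand): t_1 = 9.90 × 0.22 / 2.511e-05 = 86737 d
  layer 2 (clay): t_2 = 10.8 × 0.04 / 2.511e-05 = 17204 d
Total t = Σ t_i = 1.039e+05 days = 284.6 years.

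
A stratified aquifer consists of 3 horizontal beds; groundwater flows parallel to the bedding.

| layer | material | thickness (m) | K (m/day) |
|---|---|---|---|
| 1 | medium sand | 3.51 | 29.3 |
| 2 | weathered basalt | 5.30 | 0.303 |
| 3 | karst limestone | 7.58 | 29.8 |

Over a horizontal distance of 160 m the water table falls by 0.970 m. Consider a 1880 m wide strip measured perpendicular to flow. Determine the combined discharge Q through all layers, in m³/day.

Flow is parallel to layering, so each bed carries its own Darcy discharge and the transmissivities add.
Σ(K_i·b_i) = 29.3×3.51 + 0.303×5.30 + 29.8×7.58 = 330.3 m²/day.
Hydraulic gradient i = Δh / L = 0.970 / 160 = 0.006063.
Q = Σ(K_i·b_i) · W · i = 330.3 × 1880 × 0.006063 = 3765 m³/day.

3760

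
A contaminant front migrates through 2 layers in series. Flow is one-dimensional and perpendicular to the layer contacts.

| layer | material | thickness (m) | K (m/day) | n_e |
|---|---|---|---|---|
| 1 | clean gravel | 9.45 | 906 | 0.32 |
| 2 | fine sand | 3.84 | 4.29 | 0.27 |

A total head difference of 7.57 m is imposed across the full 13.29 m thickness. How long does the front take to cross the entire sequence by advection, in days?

With flow normal to the layers, continuity requires the same specific discharge q through every layer.
Σ(b_i/K_i) = 9.45/906 + 3.84/4.29 = 0.9055 d.
q = Δh / Σ(b_i/K_i) = 7.57 / 0.9055 = 8.360 m/day.
In each layer the seepage velocity is v_i = q/n_i, so the layer transit time is t_i = b_i·n_i / q:
  layer 1 (clean gravel): t_1 = 9.45 × 0.32 / 8.360 = 0.3617 d
  layer 2 (fine sand): t_2 = 3.84 × 0.27 / 8.360 = 0.1240 d
Total t = Σ t_i = 0.4858 days.

0.486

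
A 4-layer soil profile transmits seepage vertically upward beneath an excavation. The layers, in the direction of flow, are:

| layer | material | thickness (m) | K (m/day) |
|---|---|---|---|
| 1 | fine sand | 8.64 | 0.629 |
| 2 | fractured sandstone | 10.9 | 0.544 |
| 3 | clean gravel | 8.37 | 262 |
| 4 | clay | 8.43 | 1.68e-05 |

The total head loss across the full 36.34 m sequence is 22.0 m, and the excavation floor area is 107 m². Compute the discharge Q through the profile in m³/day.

0.00469

Flow is perpendicular to layering, so the layers act in series and the equivalent K is the thickness-weighted harmonic mean.
Total thickness L = 8.64 + 10.9 + 8.37 + 8.43 = 36.34 m.
Σ(b_i/K_i) = 8.64/0.629 + 10.9/0.544 + 8.37/262 + 8.43/1.68e-05 = 5.018e+05 d.
K_eq = L / Σ(b_i/K_i) = 36.34 / 5.018e+05 = 7.242e-05 m/day.
Q = K_eq · A · (Δh/L) = 7.242e-05 × 107 × (22.0/36.34) = 0.004691 m³/day.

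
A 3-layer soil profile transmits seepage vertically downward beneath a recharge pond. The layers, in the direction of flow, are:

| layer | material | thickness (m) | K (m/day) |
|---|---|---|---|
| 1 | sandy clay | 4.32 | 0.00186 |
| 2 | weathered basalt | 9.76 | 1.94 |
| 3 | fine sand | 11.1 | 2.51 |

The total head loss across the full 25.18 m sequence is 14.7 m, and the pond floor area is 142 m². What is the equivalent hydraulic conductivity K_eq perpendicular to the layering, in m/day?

0.0108

Flow is perpendicular to layering, so the layers act in series and the equivalent K is the thickness-weighted harmonic mean.
Total thickness L = 4.32 + 9.76 + 11.1 = 25.18 m.
Σ(b_i/K_i) = 4.32/0.00186 + 9.76/1.94 + 11.1/2.51 = 2332 d.
K_eq = L / Σ(b_i/K_i) = 25.18 / 2332 = 0.01080 m/day.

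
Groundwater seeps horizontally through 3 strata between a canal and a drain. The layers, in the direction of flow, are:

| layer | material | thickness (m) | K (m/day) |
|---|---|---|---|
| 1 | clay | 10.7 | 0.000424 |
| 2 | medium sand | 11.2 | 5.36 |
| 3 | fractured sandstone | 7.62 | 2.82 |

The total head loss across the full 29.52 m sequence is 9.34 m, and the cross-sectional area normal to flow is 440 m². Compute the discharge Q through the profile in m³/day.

Flow is perpendicular to layering, so the layers act in series and the equivalent K is the thickness-weighted harmonic mean.
Total thickness L = 10.7 + 11.2 + 7.62 = 29.52 m.
Σ(b_i/K_i) = 10.7/0.000424 + 11.2/5.36 + 7.62/2.82 = 25241 d.
K_eq = L / Σ(b_i/K_i) = 29.52 / 25241 = 0.001170 m/day.
Q = K_eq · A · (Δh/L) = 0.001170 × 440 × (9.34/29.52) = 0.1628 m³/day.

0.163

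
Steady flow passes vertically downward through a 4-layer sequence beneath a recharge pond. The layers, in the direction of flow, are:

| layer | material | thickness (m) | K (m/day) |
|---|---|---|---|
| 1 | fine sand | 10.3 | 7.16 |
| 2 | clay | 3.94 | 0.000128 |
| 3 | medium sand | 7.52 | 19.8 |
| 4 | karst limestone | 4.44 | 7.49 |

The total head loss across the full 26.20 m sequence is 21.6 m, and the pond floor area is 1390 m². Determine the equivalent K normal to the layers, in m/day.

Flow is perpendicular to layering, so the layers act in series and the equivalent K is the thickness-weighted harmonic mean.
Total thickness L = 10.3 + 3.94 + 7.52 + 4.44 = 26.20 m.
Σ(b_i/K_i) = 10.3/7.16 + 3.94/0.000128 + 7.52/19.8 + 4.44/7.49 = 30784 d.
K_eq = L / Σ(b_i/K_i) = 26.20 / 30784 = 0.0008511 m/day.

0.000851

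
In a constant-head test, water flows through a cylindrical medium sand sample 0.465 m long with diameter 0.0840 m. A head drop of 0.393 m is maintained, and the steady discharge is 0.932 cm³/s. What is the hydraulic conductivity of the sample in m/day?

Cross-sectional area A = π·(d/2)² = π × (0.0840/2)² = 0.005542 m².
Convert discharge: 0.932 cm³/s = 9.320e-07 m³/s.
Darcy's law rearranged: K = Q·L / (A·Δh) = 9.320e-07 × 0.465 / (0.005542 × 0.393) = 0.0001990 m/s = 17.19 m/day.

17.2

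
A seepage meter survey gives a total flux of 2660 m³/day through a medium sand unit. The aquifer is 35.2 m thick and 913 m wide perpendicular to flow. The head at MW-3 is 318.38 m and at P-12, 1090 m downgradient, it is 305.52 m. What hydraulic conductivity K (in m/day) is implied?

Cross-sectional area A = 913 × 35.2 = 32138 m².
Hydraulic gradient i = (318.38 − 305.52) / 1090 = 12.86 / 1090 = 0.01180.
From Q = K·A·i, K = Q / (A·i) = 2660 / (32138 × 0.01180) = 7.015 m/day.

7.02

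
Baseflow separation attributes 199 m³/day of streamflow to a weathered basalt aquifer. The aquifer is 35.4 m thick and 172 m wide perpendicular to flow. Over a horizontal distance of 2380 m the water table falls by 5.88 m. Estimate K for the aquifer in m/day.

13.2

Cross-sectional area A = 172 × 35.4 = 6089 m².
Hydraulic gradient i = Δh / L = 5.88 / 2380 = 0.002471.
From Q = K·A·i, K = Q / (A·i) = 199 / (6089 × 0.002471) = 13.23 m/day.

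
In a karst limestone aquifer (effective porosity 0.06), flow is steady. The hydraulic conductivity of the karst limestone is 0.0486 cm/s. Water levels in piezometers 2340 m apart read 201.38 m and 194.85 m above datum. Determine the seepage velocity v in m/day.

1.95

Convert K: 0.0486 cm/s × 864 = 41.99 m/day.
Hydraulic gradient i = (201.38 − 194.85) / 2340 = 6.53 / 2340 = 0.002791.
Darcy flux q = K · i = 41.99 × 0.002791 = 0.1172 m/day.
Seepage velocity v = q / n_e = 0.1172 / 0.06 = 1.953 m/day.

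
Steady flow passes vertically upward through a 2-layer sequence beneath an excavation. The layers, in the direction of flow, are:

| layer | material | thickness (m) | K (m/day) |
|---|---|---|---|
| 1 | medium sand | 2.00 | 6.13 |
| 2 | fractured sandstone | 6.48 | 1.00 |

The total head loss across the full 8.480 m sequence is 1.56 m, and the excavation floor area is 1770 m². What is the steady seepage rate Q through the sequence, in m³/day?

406

Flow is perpendicular to layering, so the layers act in series and the equivalent K is the thickness-weighted harmonic mean.
Total thickness L = 2.00 + 6.48 = 8.480 m.
Σ(b_i/K_i) = 2.00/6.13 + 6.48/1.00 = 6.806 d.
K_eq = L / Σ(b_i/K_i) = 8.480 / 6.806 = 1.246 m/day.
Q = K_eq · A · (Δh/L) = 1.246 × 1770 × (1.56/8.480) = 405.7 m³/day.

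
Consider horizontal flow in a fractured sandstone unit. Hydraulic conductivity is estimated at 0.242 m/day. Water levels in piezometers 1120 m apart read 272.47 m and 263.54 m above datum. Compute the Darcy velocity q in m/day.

Hydraulic gradient i = (272.47 − 263.54) / 1120 = 8.93 / 1120 = 0.007973.
Specific discharge q = K · i = 0.2420 × 0.007973 = 0.001930 m/day.

0.00193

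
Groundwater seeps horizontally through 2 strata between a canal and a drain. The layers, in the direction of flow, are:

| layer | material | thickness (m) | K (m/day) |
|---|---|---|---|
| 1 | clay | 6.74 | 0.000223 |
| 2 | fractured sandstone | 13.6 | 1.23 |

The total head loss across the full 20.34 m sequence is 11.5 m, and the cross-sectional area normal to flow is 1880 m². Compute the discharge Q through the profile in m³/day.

0.715

Flow is perpendicular to layering, so the layers act in series and the equivalent K is the thickness-weighted harmonic mean.
Total thickness L = 6.74 + 13.6 = 20.34 m.
Σ(b_i/K_i) = 6.74/0.000223 + 13.6/1.23 = 30235 d.
K_eq = L / Σ(b_i/K_i) = 20.34 / 30235 = 0.0006727 m/day.
Q = K_eq · A · (Δh/L) = 0.0006727 × 1880 × (11.5/20.34) = 0.7151 m³/day.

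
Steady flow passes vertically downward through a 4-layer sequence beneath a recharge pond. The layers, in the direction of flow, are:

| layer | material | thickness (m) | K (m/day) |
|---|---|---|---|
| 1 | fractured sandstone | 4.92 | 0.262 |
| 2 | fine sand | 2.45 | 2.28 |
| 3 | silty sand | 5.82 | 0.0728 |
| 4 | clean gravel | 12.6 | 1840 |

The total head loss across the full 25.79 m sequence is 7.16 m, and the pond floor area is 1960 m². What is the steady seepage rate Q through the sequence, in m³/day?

Flow is perpendicular to layering, so the layers act in series and the equivalent K is the thickness-weighted harmonic mean.
Total thickness L = 4.92 + 2.45 + 5.82 + 12.6 = 25.79 m.
Σ(b_i/K_i) = 4.92/0.262 + 2.45/2.28 + 5.82/0.0728 + 12.6/1840 = 99.81 d.
K_eq = L / Σ(b_i/K_i) = 25.79 / 99.81 = 0.2584 m/day.
Q = K_eq · A · (Δh/L) = 0.2584 × 1960 × (7.16/25.79) = 140.6 m³/day.

141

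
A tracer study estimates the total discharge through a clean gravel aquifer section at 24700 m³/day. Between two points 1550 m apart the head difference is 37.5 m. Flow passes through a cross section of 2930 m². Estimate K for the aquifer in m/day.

Hydraulic gradient i = Δh / L = 37.5 / 1550 = 0.02419.
From Q = K·A·i, K = Q / (A·i) = 24700 / (2930 × 0.02419) = 348.4 m/day.

348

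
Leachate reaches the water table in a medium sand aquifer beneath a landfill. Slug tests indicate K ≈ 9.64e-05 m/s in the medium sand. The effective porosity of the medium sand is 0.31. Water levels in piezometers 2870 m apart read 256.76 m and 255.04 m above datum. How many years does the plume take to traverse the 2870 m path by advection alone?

488

Convert K: 9.64e-05 m/s × 86400 = 8.329 m/day.
Hydraulic gradient i = (256.76 − 255.04) / 2870 = 1.72 / 2870 = 0.0005993.
Darcy flux q = K · i = 8.329 × 0.0005993 = 0.004992 m/day.
Seepage velocity v = q / n_e = 0.004992 / 0.31 = 0.01610 m/day.
Travel time t = L / v = 2870 / 0.01610 = 1.782e+05 days = 488.0 years.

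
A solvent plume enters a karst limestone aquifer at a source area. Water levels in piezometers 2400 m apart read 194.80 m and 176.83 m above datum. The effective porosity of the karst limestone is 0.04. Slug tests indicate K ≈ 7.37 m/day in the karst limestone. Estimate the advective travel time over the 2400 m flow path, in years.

4.76

Hydraulic gradient i = (194.80 − 176.83) / 2400 = 17.97 / 2400 = 0.007487.
Darcy flux q = K · i = 7.370 × 0.007487 = 0.05518 m/day.
Seepage velocity v = q / n_e = 0.05518 / 0.04 = 1.380 m/day.
Travel time t = L / v = 2400 / 1.380 = 1740 days = 4.763 years.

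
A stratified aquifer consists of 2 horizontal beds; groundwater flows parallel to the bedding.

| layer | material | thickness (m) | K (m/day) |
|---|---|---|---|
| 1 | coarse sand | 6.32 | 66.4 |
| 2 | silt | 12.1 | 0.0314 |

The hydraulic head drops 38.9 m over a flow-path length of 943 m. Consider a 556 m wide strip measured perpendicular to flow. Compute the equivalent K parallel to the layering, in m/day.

22.8

Flow is parallel to layering, so each bed carries its own Darcy discharge and the transmissivities add.
Σ(K_i·b_i) = 66.4×6.32 + 0.0314×12.1 = 420.0 m²/day.
Total thickness b = 18.42 m, so K_eq = Σ(K_i·b_i)/b = 22.80 m/day.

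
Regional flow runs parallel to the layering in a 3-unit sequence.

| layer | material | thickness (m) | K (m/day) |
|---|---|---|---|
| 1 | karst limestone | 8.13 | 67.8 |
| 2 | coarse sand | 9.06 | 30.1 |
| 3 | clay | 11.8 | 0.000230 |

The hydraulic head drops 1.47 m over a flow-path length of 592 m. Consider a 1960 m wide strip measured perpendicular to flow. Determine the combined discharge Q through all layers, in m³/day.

Flow is parallel to layering, so each bed carries its own Darcy discharge and the transmissivities add.
Σ(K_i·b_i) = 67.8×8.13 + 30.1×9.06 + 0.000230×11.8 = 823.9 m²/day.
Hydraulic gradient i = Δh / L = 1.47 / 592 = 0.002483.
Q = Σ(K_i·b_i) · W · i = 823.9 × 1960 × 0.002483 = 4010 m³/day.

4010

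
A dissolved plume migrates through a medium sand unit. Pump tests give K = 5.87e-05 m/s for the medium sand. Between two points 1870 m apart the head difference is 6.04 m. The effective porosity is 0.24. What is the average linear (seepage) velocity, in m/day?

0.0683

Convert K: 5.87e-05 m/s × 86400 = 5.072 m/day.
Hydraulic gradient i = Δh / L = 6.04 / 1870 = 0.003230.
Darcy flux q = K · i = 5.072 × 0.003230 = 0.01638 m/day.
Seepage velocity v = q / n_e = 0.01638 / 0.24 = 0.06826 m/day.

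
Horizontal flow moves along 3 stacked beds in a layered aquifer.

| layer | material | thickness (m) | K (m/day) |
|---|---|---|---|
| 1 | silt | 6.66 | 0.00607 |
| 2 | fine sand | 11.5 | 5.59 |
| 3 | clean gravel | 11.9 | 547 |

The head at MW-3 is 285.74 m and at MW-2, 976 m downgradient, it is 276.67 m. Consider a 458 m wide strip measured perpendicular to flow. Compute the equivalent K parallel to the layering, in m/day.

219

Flow is parallel to layering, so each bed carries its own Darcy discharge and the transmissivities add.
Σ(K_i·b_i) = 0.00607×6.66 + 5.59×11.5 + 547×11.9 = 6574 m²/day.
Total thickness b = 30.06 m, so K_eq = Σ(K_i·b_i)/b = 218.7 m/day.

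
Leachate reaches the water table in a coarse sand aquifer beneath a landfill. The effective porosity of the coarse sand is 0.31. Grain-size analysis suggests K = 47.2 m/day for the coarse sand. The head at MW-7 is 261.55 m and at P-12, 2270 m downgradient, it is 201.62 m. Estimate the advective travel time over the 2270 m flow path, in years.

Hydraulic gradient i = (261.55 − 201.62) / 2270 = 59.93 / 2270 = 0.02640.
Darcy flux q = K · i = 47.20 × 0.02640 = 1.246 m/day.
Seepage velocity v = q / n_e = 1.246 / 0.31 = 4.020 m/day.
Travel time t = L / v = 2270 / 4.020 = 564.7 days = 1.546 years.

1.55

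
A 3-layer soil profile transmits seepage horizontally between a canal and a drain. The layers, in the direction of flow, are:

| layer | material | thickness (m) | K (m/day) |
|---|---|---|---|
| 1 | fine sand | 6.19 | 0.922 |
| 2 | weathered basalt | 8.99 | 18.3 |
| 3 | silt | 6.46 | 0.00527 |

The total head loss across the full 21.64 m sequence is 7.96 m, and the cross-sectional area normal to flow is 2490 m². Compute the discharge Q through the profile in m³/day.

16.1

Flow is perpendicular to layering, so the layers act in series and the equivalent K is the thickness-weighted harmonic mean.
Total thickness L = 6.19 + 8.99 + 6.46 = 21.64 m.
Σ(b_i/K_i) = 6.19/0.922 + 8.99/18.3 + 6.46/0.00527 = 1233 d.
K_eq = L / Σ(b_i/K_i) = 21.64 / 1233 = 0.01755 m/day.
Q = K_eq · A · (Δh/L) = 0.01755 × 2490 × (7.96/21.64) = 16.07 m³/day.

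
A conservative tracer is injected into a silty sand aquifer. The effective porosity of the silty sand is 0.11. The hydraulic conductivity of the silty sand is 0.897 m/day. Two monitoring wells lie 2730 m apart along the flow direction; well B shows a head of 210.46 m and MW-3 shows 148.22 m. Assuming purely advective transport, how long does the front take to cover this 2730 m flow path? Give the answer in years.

Hydraulic gradient i = (210.46 − 148.22) / 2730 = 62.24 / 2730 = 0.02280.
Darcy flux q = K · i = 0.8970 × 0.02280 = 0.02045 m/day.
Seepage velocity v = q / n_e = 0.02045 / 0.11 = 0.1859 m/day.
Travel time t = L / v = 2730 / 0.1859 = 14684 days = 40.20 years.

40.2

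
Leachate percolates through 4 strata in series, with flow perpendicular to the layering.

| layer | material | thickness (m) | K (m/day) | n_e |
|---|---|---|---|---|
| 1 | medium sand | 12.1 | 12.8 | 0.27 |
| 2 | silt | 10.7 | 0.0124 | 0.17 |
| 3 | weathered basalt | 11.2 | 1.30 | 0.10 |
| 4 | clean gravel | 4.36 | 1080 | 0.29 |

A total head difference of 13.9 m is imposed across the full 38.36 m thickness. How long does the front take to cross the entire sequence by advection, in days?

With flow normal to the layers, continuity requires the same specific discharge q through every layer.
Σ(b_i/K_i) = 12.1/12.8 + 10.7/0.0124 + 11.2/1.30 + 4.36/1080 = 872.5 d.
q = Δh / Σ(b_i/K_i) = 13.9 / 872.5 = 0.01593 m/day.
In each layer the seepage velocity is v_i = q/n_i, so the layer transit time is t_i = b_i·n_i / q:
  layer 1 (medium sand): t_1 = 12.1 × 0.27 / 0.01593 = 205.1 d
  layer 2 (silt): t_2 = 10.7 × 0.17 / 0.01593 = 114.2 d
  layer 3 (weathered basalt): t_3 = 11.2 × 0.10 / 0.01593 = 70.30 d
  layer 4 (clean gravel): t_4 = 4.36 × 0.29 / 0.01593 = 79.36 d
Total t = Σ t_i = 468.9 days.

469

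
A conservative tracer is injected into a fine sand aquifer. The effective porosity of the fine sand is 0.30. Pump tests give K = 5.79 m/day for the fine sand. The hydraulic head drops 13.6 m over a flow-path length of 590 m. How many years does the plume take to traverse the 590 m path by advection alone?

Hydraulic gradient i = Δh / L = 13.6 / 590 = 0.02305.
Darcy flux q = K · i = 5.790 × 0.02305 = 0.1335 m/day.
Seepage velocity v = q / n_e = 0.1335 / 0.30 = 0.4449 m/day.
Travel time t = L / v = 590 / 0.4449 = 1326 days = 3.631 years.

3.63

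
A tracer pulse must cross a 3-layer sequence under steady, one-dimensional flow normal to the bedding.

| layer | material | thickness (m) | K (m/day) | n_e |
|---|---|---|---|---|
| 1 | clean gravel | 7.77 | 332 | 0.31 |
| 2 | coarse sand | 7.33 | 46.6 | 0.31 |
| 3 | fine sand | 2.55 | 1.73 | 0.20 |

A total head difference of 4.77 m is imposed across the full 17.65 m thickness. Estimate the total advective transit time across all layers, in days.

With flow normal to the layers, continuity requires the same specific discharge q through every layer.
Σ(b_i/K_i) = 7.77/332 + 7.33/46.6 + 2.55/1.73 = 1.655 d.
q = Δh / Σ(b_i/K_i) = 4.77 / 1.655 = 2.883 m/day.
In each layer the seepage velocity is v_i = q/n_i, so the layer transit time is t_i = b_i·n_i / q:
  layer 1 (clean gravel): t_1 = 7.77 × 0.31 / 2.883 = 0.8356 d
  layer 2 (coarse sand): t_2 = 7.33 × 0.31 / 2.883 = 0.7882 d
  layer 3 (fine sand): t_3 = 2.55 × 0.20 / 2.883 = 0.1769 d
Total t = Σ t_i = 1.801 days.

1.80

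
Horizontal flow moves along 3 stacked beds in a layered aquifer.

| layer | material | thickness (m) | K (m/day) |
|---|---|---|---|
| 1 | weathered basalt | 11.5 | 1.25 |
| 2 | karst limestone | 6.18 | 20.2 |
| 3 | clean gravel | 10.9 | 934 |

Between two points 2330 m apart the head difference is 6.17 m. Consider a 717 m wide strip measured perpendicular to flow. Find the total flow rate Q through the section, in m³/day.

19600

Flow is parallel to layering, so each bed carries its own Darcy discharge and the transmissivities add.
Σ(K_i·b_i) = 1.25×11.5 + 20.2×6.18 + 934×10.9 = 10320 m²/day.
Hydraulic gradient i = Δh / L = 6.17 / 2330 = 0.002648.
Q = Σ(K_i·b_i) · W · i = 10320 × 717 × 0.002648 = 19594 m³/day.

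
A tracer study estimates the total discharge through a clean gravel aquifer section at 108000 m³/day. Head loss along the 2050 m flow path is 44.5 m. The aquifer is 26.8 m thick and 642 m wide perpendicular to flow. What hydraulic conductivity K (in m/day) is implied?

289

Cross-sectional area A = 642 × 26.8 = 17206 m².
Hydraulic gradient i = Δh / L = 44.5 / 2050 = 0.02171.
From Q = K·A·i, K = Q / (A·i) = 108000 / (17206 × 0.02171) = 289.2 m/day.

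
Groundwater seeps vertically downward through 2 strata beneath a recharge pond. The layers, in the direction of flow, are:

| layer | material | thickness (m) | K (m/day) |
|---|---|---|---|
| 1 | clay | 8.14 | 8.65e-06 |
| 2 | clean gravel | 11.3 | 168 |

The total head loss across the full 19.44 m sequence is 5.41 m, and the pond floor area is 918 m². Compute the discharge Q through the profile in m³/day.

0.00528

Flow is perpendicular to layering, so the layers act in series and the equivalent K is the thickness-weighted harmonic mean.
Total thickness L = 8.14 + 11.3 = 19.44 m.
Σ(b_i/K_i) = 8.14/8.65e-06 + 11.3/168 = 9.410e+05 d.
K_eq = L / Σ(b_i/K_i) = 19.44 / 9.410e+05 = 2.066e-05 m/day.
Q = K_eq · A · (Δh/L) = 2.066e-05 × 918 × (5.41/19.44) = 0.005278 m³/day.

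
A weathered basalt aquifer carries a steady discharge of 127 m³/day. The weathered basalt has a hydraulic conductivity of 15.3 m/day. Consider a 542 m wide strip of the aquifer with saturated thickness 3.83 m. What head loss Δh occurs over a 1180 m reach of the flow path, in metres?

4.72

Cross-sectional area A = 542 × 3.83 = 2076 m².
From Q = K·A·i, i = Q / (K·A) = 127 / (15.30 × 2076) = 0.003999.
Head loss Δh = i · L = 0.003999 × 1180 = 4.718 m.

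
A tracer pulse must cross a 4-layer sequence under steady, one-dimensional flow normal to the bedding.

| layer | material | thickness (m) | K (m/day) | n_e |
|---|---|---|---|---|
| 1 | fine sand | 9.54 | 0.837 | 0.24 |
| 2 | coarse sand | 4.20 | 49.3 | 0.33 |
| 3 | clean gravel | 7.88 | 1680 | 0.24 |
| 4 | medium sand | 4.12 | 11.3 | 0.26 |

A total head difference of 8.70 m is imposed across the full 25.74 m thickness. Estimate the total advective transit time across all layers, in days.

With flow normal to the layers, continuity requires the same specific discharge q through every layer.
Σ(b_i/K_i) = 9.54/0.837 + 4.20/49.3 + 7.88/1680 + 4.12/11.3 = 11.85 d.
q = Δh / Σ(b_i/K_i) = 8.70 / 11.85 = 0.7340 m/day.
In each layer the seepage velocity is v_i = q/n_i, so the layer transit time is t_i = b_i·n_i / q:
  layer 1 (fine sand): t_1 = 9.54 × 0.24 / 0.7340 = 3.119 d
  layer 2 (coarse sand): t_2 = 4.20 × 0.33 / 0.7340 = 1.888 d
  layer 3 (clean gravel): t_3 = 7.88 × 0.24 / 0.7340 = 2.576 d
  layer 4 (medium sand): t_4 = 4.12 × 0.26 / 0.7340 = 1.459 d
Total t = Σ t_i = 9.043 days.

9.04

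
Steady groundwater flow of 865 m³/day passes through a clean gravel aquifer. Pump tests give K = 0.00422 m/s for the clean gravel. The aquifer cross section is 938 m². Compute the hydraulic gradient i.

0.00253

Convert K: 0.00422 m/s × 86400 = 364.6 m/day.
From Q = K·A·i, i = Q / (K·A) = 865 / (364.6 × 938.0) = 0.002529.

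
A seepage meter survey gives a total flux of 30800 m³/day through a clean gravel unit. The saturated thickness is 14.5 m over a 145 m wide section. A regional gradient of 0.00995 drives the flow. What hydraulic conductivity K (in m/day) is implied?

Cross-sectional area A = 145 × 14.5 = 2102 m².
Hydraulic gradient i = 0.00995.
From Q = K·A·i, K = Q / (A·i) = 30800 / (2102 × 0.009950) = 1472 m/day.

1470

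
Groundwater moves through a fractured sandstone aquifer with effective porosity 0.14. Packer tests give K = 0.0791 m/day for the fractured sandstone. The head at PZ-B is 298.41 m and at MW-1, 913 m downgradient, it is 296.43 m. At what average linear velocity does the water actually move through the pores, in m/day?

0.00123

Hydraulic gradient i = (298.41 − 296.43) / 913 = 1.98 / 913 = 0.002169.
Darcy flux q = K · i = 0.07910 × 0.002169 = 0.0001715 m/day.
Seepage velocity v = q / n_e = 0.0001715 / 0.14 = 0.001225 m/day.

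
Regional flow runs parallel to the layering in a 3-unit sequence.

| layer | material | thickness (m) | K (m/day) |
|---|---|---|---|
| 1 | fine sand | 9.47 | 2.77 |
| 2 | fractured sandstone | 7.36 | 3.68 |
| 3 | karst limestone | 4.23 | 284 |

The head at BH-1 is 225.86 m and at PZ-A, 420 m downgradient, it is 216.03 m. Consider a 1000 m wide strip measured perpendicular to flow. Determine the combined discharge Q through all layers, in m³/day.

29400

Flow is parallel to layering, so each bed carries its own Darcy discharge and the transmissivities add.
Σ(K_i·b_i) = 2.77×9.47 + 3.68×7.36 + 284×4.23 = 1255 m²/day.
Hydraulic gradient i = (225.86 − 216.03) / 420 = 9.83 / 420 = 0.02340.
Q = Σ(K_i·b_i) · W · i = 1255 × 1000 × 0.02340 = 29364 m³/day.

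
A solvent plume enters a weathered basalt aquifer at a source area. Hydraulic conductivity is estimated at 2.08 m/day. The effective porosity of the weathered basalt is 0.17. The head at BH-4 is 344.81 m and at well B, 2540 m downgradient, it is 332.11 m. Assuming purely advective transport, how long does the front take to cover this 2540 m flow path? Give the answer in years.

114

Hydraulic gradient i = (344.81 − 332.11) / 2540 = 12.7 / 2540 = 0.005000.
Darcy flux q = K · i = 2.080 × 0.005000 = 0.01040 m/day.
Seepage velocity v = q / n_e = 0.01040 / 0.17 = 0.06118 m/day.
Travel time t = L / v = 2540 / 0.06118 = 41519 days = 113.7 years.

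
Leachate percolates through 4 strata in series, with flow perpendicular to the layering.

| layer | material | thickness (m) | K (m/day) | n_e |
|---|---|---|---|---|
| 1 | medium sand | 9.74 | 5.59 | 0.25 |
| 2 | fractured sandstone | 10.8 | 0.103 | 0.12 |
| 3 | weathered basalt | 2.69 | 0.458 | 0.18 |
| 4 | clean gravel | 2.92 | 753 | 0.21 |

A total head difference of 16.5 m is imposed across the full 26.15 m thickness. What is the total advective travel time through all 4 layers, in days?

32.9

With flow normal to the layers, continuity requires the same specific discharge q through every layer.
Σ(b_i/K_i) = 9.74/5.59 + 10.8/0.103 + 2.69/0.458 + 2.92/753 = 112.5 d.
q = Δh / Σ(b_i/K_i) = 16.5 / 112.5 = 0.1467 m/day.
In each layer the seepage velocity is v_i = q/n_i, so the layer transit time is t_i = b_i·n_i / q:
  layer 1 (medium sand): t_1 = 9.74 × 0.25 / 0.1467 = 16.60 d
  layer 2 (fractured sandstone): t_2 = 10.8 × 0.12 / 0.1467 = 8.834 d
  layer 3 (weathered basalt): t_3 = 2.69 × 0.18 / 0.1467 = 3.301 d
  layer 4 (clean gravel): t_4 = 2.92 × 0.21 / 0.1467 = 4.180 d
Total t = Σ t_i = 32.91 days.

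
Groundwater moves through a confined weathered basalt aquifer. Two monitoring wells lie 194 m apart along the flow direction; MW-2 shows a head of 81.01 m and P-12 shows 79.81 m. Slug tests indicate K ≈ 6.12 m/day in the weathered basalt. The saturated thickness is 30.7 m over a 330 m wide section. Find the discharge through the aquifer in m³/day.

384

Cross-sectional area A = 330 × 30.7 = 10131 m².
Hydraulic gradient i = (81.01 − 79.81) / 194 = 1.2 / 194 = 0.006186.
Darcy's law: Q = K · A · i = 6.120 × 10131 × 0.006186 = 383.5 m³/day.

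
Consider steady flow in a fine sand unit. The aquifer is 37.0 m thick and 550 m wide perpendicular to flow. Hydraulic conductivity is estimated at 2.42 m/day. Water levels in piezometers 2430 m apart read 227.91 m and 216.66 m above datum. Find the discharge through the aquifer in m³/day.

228

Cross-sectional area A = 550 × 37.0 = 20350 m².
Hydraulic gradient i = (227.91 − 216.66) / 2430 = 11.25 / 2430 = 0.004630.
Darcy's law: Q = K · A · i = 2.420 × 20350 × 0.004630 = 228.0 m³/day.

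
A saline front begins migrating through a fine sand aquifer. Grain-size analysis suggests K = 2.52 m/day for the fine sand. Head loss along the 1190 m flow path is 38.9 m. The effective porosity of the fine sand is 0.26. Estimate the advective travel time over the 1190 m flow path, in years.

10.3

Hydraulic gradient i = Δh / L = 38.9 / 1190 = 0.03269.
Darcy flux q = K · i = 2.520 × 0.03269 = 0.08238 m/day.
Seepage velocity v = q / n_e = 0.08238 / 0.26 = 0.3168 m/day.
Travel time t = L / v = 1190 / 0.3168 = 3756 days = 10.28 years.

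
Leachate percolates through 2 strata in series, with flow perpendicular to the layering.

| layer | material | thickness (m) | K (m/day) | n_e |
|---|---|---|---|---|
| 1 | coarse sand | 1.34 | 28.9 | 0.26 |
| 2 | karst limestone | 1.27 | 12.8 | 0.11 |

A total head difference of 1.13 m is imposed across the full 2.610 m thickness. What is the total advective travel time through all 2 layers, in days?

With flow normal to the layers, continuity requires the same specific discharge q through every layer.
Σ(b_i/K_i) = 1.34/28.9 + 1.27/12.8 = 0.1456 d.
q = Δh / Σ(b_i/K_i) = 1.13 / 0.1456 = 7.762 m/day.
In each layer the seepage velocity is v_i = q/n_i, so the layer transit time is t_i = b_i·n_i / q:
  layer 1 (coarse sand): t_1 = 1.34 × 0.26 / 7.762 = 0.04489 d
  layer 2 (karst limestone): t_2 = 1.27 × 0.11 / 7.762 = 0.01800 d
Total t = Σ t_i = 0.06289 days.

0.0629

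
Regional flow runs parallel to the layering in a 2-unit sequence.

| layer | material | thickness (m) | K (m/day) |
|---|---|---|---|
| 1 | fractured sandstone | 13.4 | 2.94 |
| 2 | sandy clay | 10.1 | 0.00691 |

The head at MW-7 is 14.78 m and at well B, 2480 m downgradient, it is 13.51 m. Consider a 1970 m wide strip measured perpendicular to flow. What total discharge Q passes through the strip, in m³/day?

39.8

Flow is parallel to layering, so each bed carries its own Darcy discharge and the transmissivities add.
Σ(K_i·b_i) = 2.94×13.4 + 0.00691×10.1 = 39.47 m²/day.
Hydraulic gradient i = (14.78 − 13.51) / 2480 = 1.27 / 2480 = 0.0005121.
Q = Σ(K_i·b_i) · W · i = 39.47 × 1970 × 0.0005121 = 39.81 m³/day.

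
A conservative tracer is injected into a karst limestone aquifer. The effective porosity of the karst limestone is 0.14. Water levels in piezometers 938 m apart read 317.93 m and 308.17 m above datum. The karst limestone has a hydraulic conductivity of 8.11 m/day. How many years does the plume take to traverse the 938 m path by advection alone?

Hydraulic gradient i = (317.93 − 308.17) / 938 = 9.76 / 938 = 0.01041.
Darcy flux q = K · i = 8.110 × 0.01041 = 0.08439 m/day.
Seepage velocity v = q / n_e = 0.08439 / 0.14 = 0.6028 m/day.
Travel time t = L / v = 938 / 0.6028 = 1556 days = 4.261 years.

4.26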